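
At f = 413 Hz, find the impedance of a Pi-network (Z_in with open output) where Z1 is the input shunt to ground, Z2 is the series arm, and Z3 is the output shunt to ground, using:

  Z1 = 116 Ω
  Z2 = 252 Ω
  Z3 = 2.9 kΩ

Step 1 — Angular frequency: ω = 2π·f = 2π·413 = 2595 rad/s.
Step 2 — Component impedances:
  Z1: Z = R = 116 Ω
  Z2: Z = R = 252 Ω
  Z3: Z = R = 2900 Ω
Step 3 — With open output, the series arm Z2 and the output shunt Z3 appear in series to ground: Z2 + Z3 = 3152 Ω.
Step 4 — Parallel with input shunt Z1: Z_in = Z1 || (Z2 + Z3) = 111.9 Ω = 111.9∠0.0° Ω.

Z = 111.9 Ω = 111.9∠0.0° Ω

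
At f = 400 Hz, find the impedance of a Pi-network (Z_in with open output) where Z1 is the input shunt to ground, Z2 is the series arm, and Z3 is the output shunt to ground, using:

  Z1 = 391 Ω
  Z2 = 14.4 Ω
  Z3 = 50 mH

Step 1 — Angular frequency: ω = 2π·f = 2π·400 = 2513 rad/s.
Step 2 — Component impedances:
  Z1: Z = R = 391 Ω
  Z2: Z = R = 14.4 Ω
  Z3: Z = jωL = j·2513·0.05 = 0 + j125.7 Ω
Step 3 — With open output, the series arm Z2 and the output shunt Z3 appear in series to ground: Z2 + Z3 = 14.4 + j125.7 Ω.
Step 4 — Parallel with input shunt Z1: Z_in = Z1 || (Z2 + Z3) = 46.95 + j106.6 Ω = 116.5∠66.2° Ω.

Z = 46.95 + j106.6 Ω = 116.5∠66.2° Ω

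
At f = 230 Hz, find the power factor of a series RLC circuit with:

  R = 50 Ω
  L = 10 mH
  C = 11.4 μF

Step 1 — Angular frequency: ω = 2π·f = 2π·230 = 1445 rad/s.
Step 2 — Component impedances:
  R: Z = R = 50 Ω
  L: Z = jωL = j·1445·0.01 = 0 + j14.45 Ω
  C: Z = 1/(jωC) = -j/(ω·C) = 0 - j60.7 Ω
Step 3 — Series combination: Z_total = R + L + C = 50 - j46.25 Ω = 68.11∠-42.8° Ω.
Step 4 — Power factor: PF = cos(φ) = Re(Z)/|Z| = 50/68.11 = 0.7341.
Step 5 — Type: Im(Z) = -46.25 ⇒ leading (phase φ = -42.8°).

PF = 0.7341 (leading, φ = -42.8°)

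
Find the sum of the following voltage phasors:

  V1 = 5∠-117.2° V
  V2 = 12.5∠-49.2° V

Step 1 — Convert each phasor to rectangular form:
  V1 = 5·(cos(-117.2°) + j·sin(-117.2°)) = -2.285 - j4.447 V
  V2 = 12.5·(cos(-49.2°) + j·sin(-49.2°)) = 8.168 - j9.462 V
Step 2 — Sum components: V_total = 5.882 - j13.91 V.
Step 3 — Convert to polar: |V_total| = 15.1 V, ∠V_total = -67.1°.

V_total = 15.1∠-67.1° V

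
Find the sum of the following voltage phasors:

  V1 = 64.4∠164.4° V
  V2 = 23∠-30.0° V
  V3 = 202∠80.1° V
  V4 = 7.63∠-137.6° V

Step 1 — Convert each phasor to rectangular form:
  V1 = 64.4·(cos(164.4°) + j·sin(164.4°)) = -62.03 + j17.32 V
  V2 = 23·(cos(-30.0°) + j·sin(-30.0°)) = 19.92 - j11.5 V
  V3 = 202·(cos(80.1°) + j·sin(80.1°)) = 34.73 + j199 V
  V4 = 7.63·(cos(-137.6°) + j·sin(-137.6°)) = -5.634 - j5.145 V
Step 2 — Sum components: V_total = -13.01 + j199.7 V.
Step 3 — Convert to polar: |V_total| = 200.1 V, ∠V_total = 93.7°.

V_total = 200.1∠93.7° V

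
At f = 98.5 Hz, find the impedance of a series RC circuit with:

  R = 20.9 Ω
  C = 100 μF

Step 1 — Angular frequency: ω = 2π·f = 2π·98.5 = 618.9 rad/s.
Step 2 — Component impedances:
  R: Z = R = 20.9 Ω
  C: Z = 1/(jωC) = -j/(ω·C) = 0 - j16.16 Ω
Step 3 — Series combination: Z_total = R + C = 20.9 - j16.16 Ω = 26.42∠-37.7° Ω.

Z = 20.9 - j16.16 Ω = 26.42∠-37.7° Ω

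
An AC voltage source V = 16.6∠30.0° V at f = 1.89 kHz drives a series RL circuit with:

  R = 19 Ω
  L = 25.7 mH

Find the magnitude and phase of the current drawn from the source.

Step 1 — Angular frequency: ω = 2π·f = 2π·1890 = 1.188e+04 rad/s.
Step 2 — Component impedances:
  R: Z = R = 19 Ω
  L: Z = jωL = j·1.188e+04·0.0257 = 0 + j305.2 Ω
Step 3 — Series combination: Z_total = R + L = 19 + j305.2 Ω = 305.8∠86.4° Ω.
Step 4 — Source phasor: V = 16.6∠30.0° V = 14.38 + j8.3 V.
Step 5 — Ohm's law: I = V / Z_total = (14.38 + j8.3) / (19 + j305.2) = 0.03001 - j0.04524 A.
Step 6 — Convert to polar: |I| = 0.05429 A, ∠I = -56.4°.

I = 0.05429∠-56.4° A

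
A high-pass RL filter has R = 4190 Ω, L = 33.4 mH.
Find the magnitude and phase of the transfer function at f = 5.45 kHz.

Step 1 — Angular frequency: ω = 2π·5450 = 3.424e+04 rad/s.
Step 2 — Transfer function: H(jω) = jωL/(R + jωL).
Step 3 — Numerator jωL = j·1144; denominator R + jωL = 4190 + j1144.
Step 4 — H = 0.06934 + j0.254.
Step 5 — Magnitude: |H| = 0.2633 (-11.6 dB); phase: φ = 74.7°.

|H| = 0.2633 (-11.6 dB), φ = 74.7°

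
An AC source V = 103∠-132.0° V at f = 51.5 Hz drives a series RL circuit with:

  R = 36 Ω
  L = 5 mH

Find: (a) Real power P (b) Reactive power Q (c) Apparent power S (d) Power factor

Step 1 — Angular frequency: ω = 2π·f = 2π·51.5 = 323.6 rad/s.
Step 2 — Component impedances:
  R: Z = R = 36 Ω
  L: Z = jωL = j·323.6·0.005 = 0 + j1.618 Ω
Step 3 — Series combination: Z_total = R + L = 36 + j1.618 Ω = 36.04∠2.6° Ω.
Step 4 — Source phasor: V = 103∠-132.0° V = -68.92 - j76.54 V.
Step 5 — Current: I = V / Z = -2.006 - j2.036 A = 2.858∠-134.6° A.
Step 6 — Complex power: S = V·I* = 294.1 + j13.22 VA.
Step 7 — Real power: P = Re(S) = 294.1 W.
Step 8 — Reactive power: Q = Im(S) = 13.22 VAR.
Step 9 — Apparent power: |S| = 294.4 VA.
Step 10 — Power factor: PF = P/|S| = 0.999 (lagging).

(a) P = 294.1 W  (b) Q = 13.22 VAR  (c) S = 294.4 VA  (d) PF = 0.999 (lagging)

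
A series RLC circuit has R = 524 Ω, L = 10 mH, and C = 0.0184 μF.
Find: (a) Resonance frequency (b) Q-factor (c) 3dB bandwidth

Step 1 — Resonance: ω₀ = 1/√(LC) = 1/√(0.01·1.84e-08) = 7.372e+04 rad/s.
Step 2 — f₀ = ω₀/(2π) = 1.173e+04 Hz.
Step 3 — Series Q: Q = ω₀L/R = 7.372e+04·0.01/524 = 1.407.
Step 4 — Bandwidth: Δω = ω₀/Q = 5.24e+04 rad/s; BW = Δω/(2π) = 8340 Hz.

(a) f₀ = 1.173e+04 Hz  (b) Q = 1.407  (c) BW = 8340 Hz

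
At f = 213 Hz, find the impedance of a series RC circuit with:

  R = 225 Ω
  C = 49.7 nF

Step 1 — Angular frequency: ω = 2π·f = 2π·213 = 1338 rad/s.
Step 2 — Component impedances:
  R: Z = R = 225 Ω
  C: Z = 1/(jωC) = -j/(ω·C) = 0 - j1.503e+04 Ω
Step 3 — Series combination: Z_total = R + C = 225 - j1.503e+04 Ω = 1.504e+04∠-89.1° Ω.

Z = 225 - j1.503e+04 Ω = 1.504e+04∠-89.1° Ω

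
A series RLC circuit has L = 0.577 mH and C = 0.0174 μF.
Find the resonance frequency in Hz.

Step 1 — Resonance condition Im(Z)=0 gives ω₀ = 1/√(LC).
Step 2 — ω₀ = 1/√(0.000577·1.74e-08) = 3.156e+05 rad/s.
Step 3 — f₀ = ω₀/(2π) = 5.023e+04 Hz.

f₀ = 5.023e+04 Hz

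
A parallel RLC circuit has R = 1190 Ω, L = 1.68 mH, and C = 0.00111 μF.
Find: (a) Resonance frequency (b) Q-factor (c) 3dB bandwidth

Step 1 — Resonance: ω₀ = 1/√(LC) = 1/√(0.00168·1.11e-09) = 7.323e+05 rad/s.
Step 2 — f₀ = ω₀/(2π) = 1.165e+05 Hz.
Step 3 — Parallel Q: Q = R/(ω₀L) = 1190/(7.323e+05·0.00168) = 0.9673.
Step 4 — Bandwidth: Δω = ω₀/Q = 7.571e+05 rad/s; BW = Δω/(2π) = 1.205e+05 Hz.

(a) f₀ = 1.165e+05 Hz  (b) Q = 0.9673  (c) BW = 1.205e+05 Hz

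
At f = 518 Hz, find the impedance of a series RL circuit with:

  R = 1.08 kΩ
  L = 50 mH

Step 1 — Angular frequency: ω = 2π·f = 2π·518 = 3255 rad/s.
Step 2 — Component impedances:
  R: Z = R = 1080 Ω
  L: Z = jωL = j·3255·0.05 = 0 + j162.7 Ω
Step 3 — Series combination: Z_total = R + L = 1080 + j162.7 Ω = 1092∠8.6° Ω.

Z = 1080 + j162.7 Ω = 1092∠8.6° Ω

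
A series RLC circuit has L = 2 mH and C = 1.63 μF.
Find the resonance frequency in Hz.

Step 1 — Resonance condition Im(Z)=0 gives ω₀ = 1/√(LC).
Step 2 — ω₀ = 1/√(0.002·1.63e-06) = 1.751e+04 rad/s.
Step 3 — f₀ = ω₀/(2π) = 2787 Hz.

f₀ = 2787 Hz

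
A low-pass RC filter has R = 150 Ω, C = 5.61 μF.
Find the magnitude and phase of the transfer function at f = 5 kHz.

Step 1 — Angular frequency: ω = 2π·5000 = 3.142e+04 rad/s.
Step 2 — Transfer function: H(jω) = 1/(1 + jωRC).
Step 3 — Denominator: 1 + jωRC = 1 + j·3.142e+04·150·5.61e-06 = 1 + j26.44.
Step 4 — H = 0.001429 - j0.03777.
Step 5 — Magnitude: |H| = 0.0378 (-28.5 dB); phase: φ = -87.8°.

|H| = 0.0378 (-28.5 dB), φ = -87.8°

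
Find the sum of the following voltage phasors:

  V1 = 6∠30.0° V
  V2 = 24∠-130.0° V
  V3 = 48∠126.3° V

Step 1 — Convert each phasor to rectangular form:
  V1 = 6·(cos(30.0°) + j·sin(30.0°)) = 5.196 + j3 V
  V2 = 24·(cos(-130.0°) + j·sin(-130.0°)) = -15.43 - j18.39 V
  V3 = 48·(cos(126.3°) + j·sin(126.3°)) = -28.42 + j38.68 V
Step 2 — Sum components: V_total = -38.65 + j23.3 V.
Step 3 — Convert to polar: |V_total| = 45.13 V, ∠V_total = 148.9°.

V_total = 45.13∠148.9° V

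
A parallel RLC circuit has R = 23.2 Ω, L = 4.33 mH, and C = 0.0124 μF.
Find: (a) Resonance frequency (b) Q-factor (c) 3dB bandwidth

Step 1 — Resonance: ω₀ = 1/√(LC) = 1/√(0.00433·1.24e-08) = 1.365e+05 rad/s.
Step 2 — f₀ = ω₀/(2π) = 2.172e+04 Hz.
Step 3 — Parallel Q: Q = R/(ω₀L) = 23.2/(1.365e+05·0.00433) = 0.03926.
Step 4 — Bandwidth: Δω = ω₀/Q = 3.476e+06 rad/s; BW = Δω/(2π) = 5.532e+05 Hz.

(a) f₀ = 2.172e+04 Hz  (b) Q = 0.03926  (c) BW = 5.532e+05 Hz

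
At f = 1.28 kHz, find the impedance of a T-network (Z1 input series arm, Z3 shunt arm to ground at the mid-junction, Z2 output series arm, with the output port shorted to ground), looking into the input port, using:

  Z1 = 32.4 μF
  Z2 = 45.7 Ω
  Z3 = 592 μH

Step 1 — Angular frequency: ω = 2π·f = 2π·1280 = 8042 rad/s.
Step 2 — Component impedances:
  Z1: Z = 1/(jωC) = -j/(ω·C) = 0 - j3.838 Ω
  Z2: Z = R = 45.7 Ω
  Z3: Z = jωL = j·8042·0.000592 = 0 + j4.761 Ω
Step 3 — With the output port shorted to ground, the output series arm Z2 runs from the junction to ground; the shunt arm Z3 also runs from the junction to ground. They appear in parallel: Z3 || Z2 = 0.4907 + j4.71 Ω.
Step 4 — Series with input arm Z1: Z_in = Z1 + (Z3 || Z2) = 0.4907 + j0.8724 Ω = 1.001∠60.6° Ω.

Z = 0.4907 + j0.8724 Ω = 1.001∠60.6° Ω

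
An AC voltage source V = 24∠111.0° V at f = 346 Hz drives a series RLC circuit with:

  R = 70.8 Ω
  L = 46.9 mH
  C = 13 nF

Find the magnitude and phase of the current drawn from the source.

Step 1 — Angular frequency: ω = 2π·f = 2π·346 = 2174 rad/s.
Step 2 — Component impedances:
  R: Z = R = 70.8 Ω
  L: Z = jωL = j·2174·0.0469 = 0 + j102 Ω
  C: Z = 1/(jωC) = -j/(ω·C) = 0 - j3.538e+04 Ω
Step 3 — Series combination: Z_total = R + L + C = 70.8 - j3.528e+04 Ω = 3.528e+04∠-89.9° Ω.
Step 4 — Source phasor: V = 24∠111.0° V = -8.601 + j22.41 V.
Step 5 — Ohm's law: I = V / Z_total = (-8.601 + j22.41) / (70.8 - j3.528e+04) = -0.0006355 - j0.0002425 A.
Step 6 — Convert to polar: |I| = 0.0006802 A, ∠I = -159.1°.

I = 0.0006802∠-159.1° A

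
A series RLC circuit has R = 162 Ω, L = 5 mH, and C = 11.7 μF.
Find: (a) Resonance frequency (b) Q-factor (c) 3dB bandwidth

Step 1 — Resonance condition Im(Z)=0 gives ω₀ = 1/√(LC).
Step 2 — ω₀ = 1/√(0.005·1.17e-05) = 4134 rad/s.
Step 3 — f₀ = ω₀/(2π) = 658 Hz.
Step 4 — Series Q: Q = ω₀L/R = 4134·0.005/162 = 0.1276.
Step 5 — 3dB bandwidth: Δω = ω₀/Q = 3.24e+04 rad/s; BW = Δω/(2π) = 5157 Hz.

(a) f₀ = 658 Hz  (b) Q = 0.1276  (c) BW = 5157 Hz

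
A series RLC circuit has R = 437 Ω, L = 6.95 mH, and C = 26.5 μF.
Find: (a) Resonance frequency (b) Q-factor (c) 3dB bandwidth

Step 1 — Resonance: ω₀ = 1/√(LC) = 1/√(0.00695·2.65e-05) = 2330 rad/s.
Step 2 — f₀ = ω₀/(2π) = 370.9 Hz.
Step 3 — Series Q: Q = ω₀L/R = 2330·0.00695/437 = 0.03706.
Step 4 — Bandwidth: Δω = ω₀/Q = 6.288e+04 rad/s; BW = Δω/(2π) = 1.001e+04 Hz.

(a) f₀ = 370.9 Hz  (b) Q = 0.03706  (c) BW = 1.001e+04 Hz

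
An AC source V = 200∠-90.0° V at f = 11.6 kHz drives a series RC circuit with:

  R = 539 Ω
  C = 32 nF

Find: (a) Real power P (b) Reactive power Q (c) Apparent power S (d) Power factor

Step 1 — Angular frequency: ω = 2π·f = 2π·1.16e+04 = 7.288e+04 rad/s.
Step 2 — Component impedances:
  R: Z = R = 539 Ω
  C: Z = 1/(jωC) = -j/(ω·C) = 0 - j428.8 Ω
Step 3 — Series combination: Z_total = R + C = 539 - j428.8 Ω = 688.7∠-38.5° Ω.
Step 4 — Source phasor: V = 200∠-90.0° V = 0 - j200 V.
Step 5 — Current: I = V / Z = 0.1808 - j0.2273 A = 0.2904∠-51.5° A.
Step 6 — Complex power: S = V·I* = 45.45 - j36.16 VA.
Step 7 — Real power: P = Re(S) = 45.45 W.
Step 8 — Reactive power: Q = Im(S) = -36.16 VAR.
Step 9 — Apparent power: |S| = 58.08 VA.
Step 10 — Power factor: PF = P/|S| = 0.7826 (leading).

(a) P = 45.45 W  (b) Q = -36.16 VAR  (c) S = 58.08 VA  (d) PF = 0.7826 (leading)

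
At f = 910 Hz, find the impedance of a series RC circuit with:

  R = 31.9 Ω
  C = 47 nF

Step 1 — Angular frequency: ω = 2π·f = 2π·910 = 5718 rad/s.
Step 2 — Component impedances:
  R: Z = R = 31.9 Ω
  C: Z = 1/(jωC) = -j/(ω·C) = 0 - j3721 Ω
Step 3 — Series combination: Z_total = R + C = 31.9 - j3721 Ω = 3721∠-89.5° Ω.

Z = 31.9 - j3721 Ω = 3721∠-89.5° Ω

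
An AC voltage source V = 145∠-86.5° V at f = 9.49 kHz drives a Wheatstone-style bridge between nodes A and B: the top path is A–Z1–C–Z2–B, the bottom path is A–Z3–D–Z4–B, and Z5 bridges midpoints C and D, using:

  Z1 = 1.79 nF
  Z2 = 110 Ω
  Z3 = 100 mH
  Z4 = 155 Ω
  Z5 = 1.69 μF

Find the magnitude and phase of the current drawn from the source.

Step 1 — Angular frequency: ω = 2π·f = 2π·9490 = 5.963e+04 rad/s.
Step 2 — Component impedances:
  Z1: Z = 1/(jωC) = -j/(ω·C) = 0 - j9369 Ω
  Z2: Z = R = 110 Ω
  Z3: Z = jωL = j·5.963e+04·0.1 = 0 + j5963 Ω
  Z4: Z = R = 155 Ω
  Z5: Z = 1/(jωC) = -j/(ω·C) = 0 - j9.924 Ω
Step 3 — Bridge requires nodal analysis (the Z5 bridge couples midpoints C and D, so the two paths cannot be reduced to a simple series/parallel combination). Setting node B to ground and injecting 1 A at node A, the 3-node admittance system at A, C, D solves to V_A = Z_AB = 66.35 + j1.635e+04 Ω = 1.635e+04∠89.8° Ω.
Step 4 — Source phasor: V = 145∠-86.5° V = 8.852 - j144.7 V.
Step 5 — Ohm's law: I = V / Z_total = (8.852 - j144.7) / (66.35 + j1.635e+04) = -0.008852 - j0.0005775 A.
Step 6 — Convert to polar: |I| = 0.00887 A, ∠I = -176.3°.

I = 0.00887∠-176.3° A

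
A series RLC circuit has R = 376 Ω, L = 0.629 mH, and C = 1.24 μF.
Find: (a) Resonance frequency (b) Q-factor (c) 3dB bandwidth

Step 1 — Resonance: ω₀ = 1/√(LC) = 1/√(0.000629·1.24e-06) = 3.581e+04 rad/s.
Step 2 — f₀ = ω₀/(2π) = 5699 Hz.
Step 3 — Series Q: Q = ω₀L/R = 3.581e+04·0.000629/376 = 0.0599.
Step 4 — Bandwidth: Δω = ω₀/Q = 5.978e+05 rad/s; BW = Δω/(2π) = 9.514e+04 Hz.

(a) f₀ = 5699 Hz  (b) Q = 0.0599  (c) BW = 9.514e+04 Hz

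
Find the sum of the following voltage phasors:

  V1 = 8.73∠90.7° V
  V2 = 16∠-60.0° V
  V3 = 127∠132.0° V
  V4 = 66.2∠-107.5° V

Step 1 — Convert each phasor to rectangular form:
  V1 = 8.73·(cos(90.7°) + j·sin(90.7°)) = -0.1067 + j8.729 V
  V2 = 16·(cos(-60.0°) + j·sin(-60.0°)) = 8 - j13.86 V
  V3 = 127·(cos(132.0°) + j·sin(132.0°)) = -84.98 + j94.38 V
  V4 = 66.2·(cos(-107.5°) + j·sin(-107.5°)) = -19.91 - j63.14 V
Step 2 — Sum components: V_total = -96.99 + j26.12 V.
Step 3 — Convert to polar: |V_total| = 100.4 V, ∠V_total = 164.9°.

V_total = 100.4∠164.9° V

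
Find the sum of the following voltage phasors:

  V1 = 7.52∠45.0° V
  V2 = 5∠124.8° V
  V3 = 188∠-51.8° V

Step 1 — Convert each phasor to rectangular form:
  V1 = 7.52·(cos(45.0°) + j·sin(45.0°)) = 5.317 + j5.317 V
  V2 = 5·(cos(124.8°) + j·sin(124.8°)) = -2.854 + j4.106 V
  V3 = 188·(cos(-51.8°) + j·sin(-51.8°)) = 116.3 - j147.7 V
Step 2 — Sum components: V_total = 118.7 - j138.3 V.
Step 3 — Convert to polar: |V_total| = 182.3 V, ∠V_total = -49.4°.

V_total = 182.3∠-49.4° V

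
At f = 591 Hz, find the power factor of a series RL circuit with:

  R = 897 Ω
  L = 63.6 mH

Step 1 — Angular frequency: ω = 2π·f = 2π·591 = 3713 rad/s.
Step 2 — Component impedances:
  R: Z = R = 897 Ω
  L: Z = jωL = j·3713·0.0636 = 0 + j236.2 Ω
Step 3 — Series combination: Z_total = R + L = 897 + j236.2 Ω = 927.6∠14.8° Ω.
Step 4 — Power factor: PF = cos(φ) = Re(Z)/|Z| = 897/927.6 = 0.967.
Step 5 — Type: Im(Z) = 236.2 ⇒ lagging (phase φ = 14.8°).

PF = 0.967 (lagging, φ = 14.8°)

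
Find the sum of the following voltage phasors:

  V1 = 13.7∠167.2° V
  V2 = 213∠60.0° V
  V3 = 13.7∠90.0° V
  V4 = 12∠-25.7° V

Step 1 — Convert each phasor to rectangular form:
  V1 = 13.7·(cos(167.2°) + j·sin(167.2°)) = -13.36 + j3.035 V
  V2 = 213·(cos(60.0°) + j·sin(60.0°)) = 106.5 + j184.5 V
  V3 = 13.7·(cos(90.0°) + j·sin(90.0°)) = 0 + j13.7 V
  V4 = 12·(cos(-25.7°) + j·sin(-25.7°)) = 10.81 - j5.204 V
Step 2 — Sum components: V_total = 104 + j196 V.
Step 3 — Convert to polar: |V_total| = 221.9 V, ∠V_total = 62.1°.

V_total = 221.9∠62.1° V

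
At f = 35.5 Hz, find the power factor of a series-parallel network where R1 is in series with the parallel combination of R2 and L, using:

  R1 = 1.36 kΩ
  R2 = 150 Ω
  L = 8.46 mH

Step 1 — Angular frequency: ω = 2π·f = 2π·35.5 = 223.1 rad/s.
Step 2 — Component impedances:
  R1: Z = R = 1360 Ω
  R2: Z = R = 150 Ω
  L: Z = jωL = j·223.1·0.00846 = 0 + j1.887 Ω
Step 3 — Parallel branch: R2 || L = 1/(1/R2 + 1/L) = 0.02374 + j1.887 Ω.
Step 4 — Series with R1: Z_total = R1 + (R2 || L) = 1360 + j1.887 Ω = 1360∠0.1° Ω.
Step 5 — Power factor: PF = cos(φ) = Re(Z)/|Z| = 1360/1360 = 1.
Step 6 — Type: Im(Z) = 1.887 ⇒ lagging (phase φ = 0.1°).

PF = 1 (lagging, φ = 0.1°)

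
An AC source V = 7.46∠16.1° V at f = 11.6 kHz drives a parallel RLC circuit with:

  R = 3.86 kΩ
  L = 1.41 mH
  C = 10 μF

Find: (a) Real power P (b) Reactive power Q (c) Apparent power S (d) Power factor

Step 1 — Angular frequency: ω = 2π·f = 2π·1.16e+04 = 7.288e+04 rad/s.
Step 2 — Component impedances:
  R: Z = R = 3860 Ω
  L: Z = jωL = j·7.288e+04·0.00141 = 0 + j102.8 Ω
  C: Z = 1/(jωC) = -j/(ω·C) = 0 - j1.372 Ω
Step 3 — Parallel combination: 1/Z_total = 1/R + 1/L + 1/C; Z_total = 0.000501 - j1.391 Ω = 1.391∠-90.0° Ω.
Step 4 — Source phasor: V = 7.46∠16.1° V = 7.167 + j2.069 V.
Step 5 — Current: I = V / Z = -1.486 + j5.155 A = 5.365∠106.1° A.
Step 6 — Complex power: S = V·I* = 0.01442 - j40.02 VA.
Step 7 — Real power: P = Re(S) = 0.01442 W.
Step 8 — Reactive power: Q = Im(S) = -40.02 VAR.
Step 9 — Apparent power: |S| = 40.02 VA.
Step 10 — Power factor: PF = P/|S| = 0.0003603 (leading).

(a) P = 0.01442 W  (b) Q = -40.02 VAR  (c) S = 40.02 VA  (d) PF = 0.0003603 (leading)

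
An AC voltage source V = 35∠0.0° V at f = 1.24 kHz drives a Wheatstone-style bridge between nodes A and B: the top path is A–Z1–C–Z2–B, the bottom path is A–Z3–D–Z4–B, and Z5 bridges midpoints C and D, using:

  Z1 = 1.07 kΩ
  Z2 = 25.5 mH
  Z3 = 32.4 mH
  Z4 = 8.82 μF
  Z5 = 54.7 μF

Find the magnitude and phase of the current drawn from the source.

Step 1 — Angular frequency: ω = 2π·f = 2π·1240 = 7791 rad/s.
Step 2 — Component impedances:
  Z1: Z = R = 1070 Ω
  Z2: Z = jωL = j·7791·0.0255 = 0 + j198.7 Ω
  Z3: Z = jωL = j·7791·0.0324 = 0 + j252.4 Ω
  Z4: Z = 1/(jωC) = -j/(ω·C) = 0 - j14.55 Ω
  Z5: Z = 1/(jωC) = -j/(ω·C) = 0 - j2.346 Ω
Step 3 — Bridge requires nodal analysis (the Z5 bridge couples midpoints C and D, so the two paths cannot be reduced to a simple series/parallel combination). Setting node B to ground and injecting 1 A at node A, the 3-node admittance system at A, C, D solves to V_A = Z_AB = 56.55 + j223.5 Ω = 230.5∠75.8° Ω.
Step 4 — Source phasor: V = 35∠0.0° V = 35 V.
Step 5 — Ohm's law: I = V / Z_total = (35) / (56.55 + j223.5) = 0.03724 - j0.1472 A.
Step 6 — Convert to polar: |I| = 0.1518 A, ∠I = -75.8°.

I = 0.1518∠-75.8° A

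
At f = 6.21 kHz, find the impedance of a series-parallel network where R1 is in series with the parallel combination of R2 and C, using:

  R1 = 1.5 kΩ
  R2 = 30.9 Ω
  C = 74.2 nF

Step 1 — Angular frequency: ω = 2π·f = 2π·6210 = 3.902e+04 rad/s.
Step 2 — Component impedances:
  R1: Z = R = 1500 Ω
  R2: Z = R = 30.9 Ω
  C: Z = 1/(jωC) = -j/(ω·C) = 0 - j345.4 Ω
Step 3 — Parallel branch: R2 || C = 1/(1/R2 + 1/C) = 30.65 - j2.742 Ω.
Step 4 — Series with R1: Z_total = R1 + (R2 || C) = 1531 - j2.742 Ω = 1531∠-0.1° Ω.

Z = 1531 - j2.742 Ω = 1531∠-0.1° Ω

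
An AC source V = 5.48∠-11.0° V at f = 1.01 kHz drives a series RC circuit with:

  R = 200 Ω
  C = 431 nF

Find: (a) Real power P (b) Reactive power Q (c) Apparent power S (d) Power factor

Step 1 — Angular frequency: ω = 2π·f = 2π·1010 = 6346 rad/s.
Step 2 — Component impedances:
  R: Z = R = 200 Ω
  C: Z = 1/(jωC) = -j/(ω·C) = 0 - j365.6 Ω
Step 3 — Series combination: Z_total = R + C = 200 - j365.6 Ω = 416.7∠-61.3° Ω.
Step 4 — Source phasor: V = 5.48∠-11.0° V = 5.379 - j1.046 V.
Step 5 — Current: I = V / Z = 0.008396 + j0.01012 A = 0.01315∠50.3° A.
Step 6 — Complex power: S = V·I* = 0.03458 - j0.06322 VA.
Step 7 — Real power: P = Re(S) = 0.03458 W.
Step 8 — Reactive power: Q = Im(S) = -0.06322 VAR.
Step 9 — Apparent power: |S| = 0.07206 VA.
Step 10 — Power factor: PF = P/|S| = 0.4799 (leading).

(a) P = 0.03458 W  (b) Q = -0.06322 VAR  (c) S = 0.07206 VA  (d) PF = 0.4799 (leading)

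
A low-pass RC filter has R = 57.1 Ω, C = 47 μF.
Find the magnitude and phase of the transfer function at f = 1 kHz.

Step 1 — Angular frequency: ω = 2π·1000 = 6283 rad/s.
Step 2 — Transfer function: H(jω) = 1/(1 + jωRC).
Step 3 — Denominator: 1 + jωRC = 1 + j·6283·57.1·4.7e-05 = 1 + j16.86.
Step 4 — H = 0.003505 - j0.0591.
Step 5 — Magnitude: |H| = 0.0592 (-24.6 dB); phase: φ = -86.6°.

|H| = 0.0592 (-24.6 dB), φ = -86.6°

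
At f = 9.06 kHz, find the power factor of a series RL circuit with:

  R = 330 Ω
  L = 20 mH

Step 1 — Angular frequency: ω = 2π·f = 2π·9060 = 5.693e+04 rad/s.
Step 2 — Component impedances:
  R: Z = R = 330 Ω
  L: Z = jωL = j·5.693e+04·0.02 = 0 + j1139 Ω
Step 3 — Series combination: Z_total = R + L = 330 + j1139 Ω = 1185∠73.8° Ω.
Step 4 — Power factor: PF = cos(φ) = Re(Z)/|Z| = 330/1185.4 = 0.2784.
Step 5 — Type: Im(Z) = 1139 ⇒ lagging (phase φ = 73.8°).

PF = 0.2784 (lagging, φ = 73.8°)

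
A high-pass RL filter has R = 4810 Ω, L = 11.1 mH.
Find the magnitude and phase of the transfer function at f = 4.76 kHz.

Step 1 — Angular frequency: ω = 2π·4760 = 2.991e+04 rad/s.
Step 2 — Transfer function: H(jω) = jωL/(R + jωL).
Step 3 — Numerator jωL = j·332; denominator R + jωL = 4810 + j332.
Step 4 — H = 0.004741 + j0.06869.
Step 5 — Magnitude: |H| = 0.06885 (-23.2 dB); phase: φ = 86.1°.

|H| = 0.06885 (-23.2 dB), φ = 86.1°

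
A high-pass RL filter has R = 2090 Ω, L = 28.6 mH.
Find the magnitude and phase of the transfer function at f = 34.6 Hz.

Step 1 — Angular frequency: ω = 2π·34.6 = 217.4 rad/s.
Step 2 — Transfer function: H(jω) = jωL/(R + jωL).
Step 3 — Numerator jωL = j·6.218; denominator R + jωL = 2090 + j6.218.
Step 4 — H = 8.85e-06 + j0.002975.
Step 5 — Magnitude: |H| = 0.002975 (-50.5 dB); phase: φ = 89.8°.

|H| = 0.002975 (-50.5 dB), φ = 89.8°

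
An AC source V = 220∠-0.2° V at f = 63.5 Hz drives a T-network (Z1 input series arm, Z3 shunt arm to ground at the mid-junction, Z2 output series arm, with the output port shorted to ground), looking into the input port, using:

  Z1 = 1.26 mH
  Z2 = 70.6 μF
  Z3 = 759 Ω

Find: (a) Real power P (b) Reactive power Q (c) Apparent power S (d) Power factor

Step 1 — Angular frequency: ω = 2π·f = 2π·63.5 = 399 rad/s.
Step 2 — Component impedances:
  Z1: Z = jωL = j·399·0.00126 = 0 + j0.5027 Ω
  Z2: Z = 1/(jωC) = -j/(ω·C) = 0 - j35.5 Ω
  Z3: Z = R = 759 Ω
Step 3 — With the output port shorted to ground, the output series arm Z2 runs from the junction to ground; the shunt arm Z3 also runs from the junction to ground. They appear in parallel: Z3 || Z2 = 1.657 - j35.42 Ω.
Step 4 — Series with input arm Z1: Z_in = Z1 + (Z3 || Z2) = 1.657 - j34.92 Ω = 34.96∠-87.3° Ω.
Step 5 — Source phasor: V = 220∠-0.2° V = 220 - j0.7679 V.
Step 6 — Current: I = V / Z = 0.3202 + j6.285 A = 6.293∠87.1° A.
Step 7 — Complex power: S = V·I* = 65.61 - j1383 VA.
Step 8 — Real power: P = Re(S) = 65.61 W.
Step 9 — Reactive power: Q = Im(S) = -1383 VAR.
Step 10 — Apparent power: |S| = 1384 VA.
Step 11 — Power factor: PF = P/|S| = 0.04739 (leading).

(a) P = 65.61 W  (b) Q = -1383 VAR  (c) S = 1384 VA  (d) PF = 0.04739 (leading)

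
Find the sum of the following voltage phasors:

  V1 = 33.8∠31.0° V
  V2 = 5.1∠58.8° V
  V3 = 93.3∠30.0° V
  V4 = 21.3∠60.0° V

Step 1 — Convert each phasor to rectangular form:
  V1 = 33.8·(cos(31.0°) + j·sin(31.0°)) = 28.97 + j17.41 V
  V2 = 5.1·(cos(58.8°) + j·sin(58.8°)) = 2.642 + j4.362 V
  V3 = 93.3·(cos(30.0°) + j·sin(30.0°)) = 80.8 + j46.65 V
  V4 = 21.3·(cos(60.0°) + j·sin(60.0°)) = 10.65 + j18.45 V
Step 2 — Sum components: V_total = 123.1 + j86.87 V.
Step 3 — Convert to polar: |V_total| = 150.6 V, ∠V_total = 35.2°.

V_total = 150.6∠35.2° V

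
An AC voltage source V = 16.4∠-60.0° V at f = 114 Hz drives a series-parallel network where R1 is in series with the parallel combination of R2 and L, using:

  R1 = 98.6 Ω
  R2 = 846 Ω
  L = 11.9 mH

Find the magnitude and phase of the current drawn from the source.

Step 1 — Angular frequency: ω = 2π·f = 2π·114 = 716.3 rad/s.
Step 2 — Component impedances:
  R1: Z = R = 98.6 Ω
  R2: Z = R = 846 Ω
  L: Z = jωL = j·716.3·0.0119 = 0 + j8.524 Ω
Step 3 — Parallel branch: R2 || L = 1/(1/R2 + 1/L) = 0.08587 + j8.523 Ω.
Step 4 — Series with R1: Z_total = R1 + (R2 || L) = 98.69 + j8.523 Ω = 99.05∠4.9° Ω.
Step 5 — Source phasor: V = 16.4∠-60.0° V = 8.2 - j14.2 V.
Step 6 — Ohm's law: I = V / Z_total = (8.2 - j14.2) / (98.69 + j8.523) = 0.07014 - j0.15 A.
Step 7 — Convert to polar: |I| = 0.1656 A, ∠I = -64.9°.

I = 0.1656∠-64.9° A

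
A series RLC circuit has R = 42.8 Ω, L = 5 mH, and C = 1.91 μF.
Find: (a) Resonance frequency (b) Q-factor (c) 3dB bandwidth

Step 1 — Resonance condition Im(Z)=0 gives ω₀ = 1/√(LC).
Step 2 — ω₀ = 1/√(0.005·1.91e-06) = 1.023e+04 rad/s.
Step 3 — f₀ = ω₀/(2π) = 1629 Hz.
Step 4 — Series Q: Q = ω₀L/R = 1.023e+04·0.005/42.8 = 1.195.
Step 5 — 3dB bandwidth: Δω = ω₀/Q = 8560 rad/s; BW = Δω/(2π) = 1362 Hz.

(a) f₀ = 1629 Hz  (b) Q = 1.195  (c) BW = 1362 Hz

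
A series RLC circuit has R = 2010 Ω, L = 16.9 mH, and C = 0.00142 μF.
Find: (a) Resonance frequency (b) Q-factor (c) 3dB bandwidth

Step 1 — Resonance: ω₀ = 1/√(LC) = 1/√(0.0169·1.42e-09) = 2.041e+05 rad/s.
Step 2 — f₀ = ω₀/(2π) = 3.249e+04 Hz.
Step 3 — Series Q: Q = ω₀L/R = 2.041e+05·0.0169/2010 = 1.716.
Step 4 — Bandwidth: Δω = ω₀/Q = 1.189e+05 rad/s; BW = Δω/(2π) = 1.893e+04 Hz.

(a) f₀ = 3.249e+04 Hz  (b) Q = 1.716  (c) BW = 1.893e+04 Hz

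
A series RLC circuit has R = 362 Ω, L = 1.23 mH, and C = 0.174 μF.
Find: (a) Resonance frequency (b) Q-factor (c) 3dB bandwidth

Step 1 — Resonance condition Im(Z)=0 gives ω₀ = 1/√(LC).
Step 2 — ω₀ = 1/√(0.00123·1.74e-07) = 6.836e+04 rad/s.
Step 3 — f₀ = ω₀/(2π) = 1.088e+04 Hz.
Step 4 — Series Q: Q = ω₀L/R = 6.836e+04·0.00123/362 = 0.2323.
Step 5 — 3dB bandwidth: Δω = ω₀/Q = 2.943e+05 rad/s; BW = Δω/(2π) = 4.684e+04 Hz.

(a) f₀ = 1.088e+04 Hz  (b) Q = 0.2323  (c) BW = 4.684e+04 Hz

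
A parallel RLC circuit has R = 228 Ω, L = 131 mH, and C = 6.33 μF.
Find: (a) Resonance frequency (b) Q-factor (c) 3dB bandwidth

Step 1 — Resonance: ω₀ = 1/√(LC) = 1/√(0.131·6.33e-06) = 1098 rad/s.
Step 2 — f₀ = ω₀/(2π) = 174.8 Hz.
Step 3 — Parallel Q: Q = R/(ω₀L) = 228/(1098·0.131) = 1.585.
Step 4 — Bandwidth: Δω = ω₀/Q = 692.9 rad/s; BW = Δω/(2π) = 110.3 Hz.

(a) f₀ = 174.8 Hz  (b) Q = 1.585  (c) BW = 110.3 Hz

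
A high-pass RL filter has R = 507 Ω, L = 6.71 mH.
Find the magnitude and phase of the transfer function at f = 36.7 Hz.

Step 1 — Angular frequency: ω = 2π·36.7 = 230.6 rad/s.
Step 2 — Transfer function: H(jω) = jωL/(R + jωL).
Step 3 — Numerator jωL = j·1.547; denominator R + jωL = 507 + j1.547.
Step 4 — H = 9.314e-06 + j0.003052.
Step 5 — Magnitude: |H| = 0.003052 (-50.3 dB); phase: φ = 89.8°.

|H| = 0.003052 (-50.3 dB), φ = 89.8°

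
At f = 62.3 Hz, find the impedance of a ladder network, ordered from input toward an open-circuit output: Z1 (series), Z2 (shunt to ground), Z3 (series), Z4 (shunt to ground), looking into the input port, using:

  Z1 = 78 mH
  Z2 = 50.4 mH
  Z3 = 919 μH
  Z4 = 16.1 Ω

Step 1 — Angular frequency: ω = 2π·f = 2π·62.3 = 391.4 rad/s.
Step 2 — Component impedances:
  Z1: Z = jωL = j·391.4·0.078 = 0 + j30.53 Ω
  Z2: Z = jωL = j·391.4·0.0504 = 0 + j19.73 Ω
  Z3: Z = jωL = j·391.4·0.000919 = 0 + j0.3597 Ω
  Z4: Z = R = 16.1 Ω
Step 3 — Ladder network (open output): work backward from the far end, alternating series and parallel combinations. Z_in = 9.455 + j38.46 Ω = 39.61∠76.2° Ω.

Z = 9.455 + j38.46 Ω = 39.61∠76.2° Ω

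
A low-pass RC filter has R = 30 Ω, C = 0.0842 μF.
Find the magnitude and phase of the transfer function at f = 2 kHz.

Step 1 — Angular frequency: ω = 2π·2000 = 1.257e+04 rad/s.
Step 2 — Transfer function: H(jω) = 1/(1 + jωRC).
Step 3 — Denominator: 1 + jωRC = 1 + j·1.257e+04·30·8.42e-08 = 1 + j0.03174.
Step 4 — H = 0.999 - j0.03171.
Step 5 — Magnitude: |H| = 0.9995 (-0.0 dB); phase: φ = -1.8°.

|H| = 0.9995 (-0.0 dB), φ = -1.8°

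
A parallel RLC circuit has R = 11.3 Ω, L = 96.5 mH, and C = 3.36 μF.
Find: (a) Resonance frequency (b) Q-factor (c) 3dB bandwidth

Step 1 — Resonance: ω₀ = 1/√(LC) = 1/√(0.0965·3.36e-06) = 1756 rad/s.
Step 2 — f₀ = ω₀/(2π) = 279.5 Hz.
Step 3 — Parallel Q: Q = R/(ω₀L) = 11.3/(1756·0.0965) = 0.06668.
Step 4 — Bandwidth: Δω = ω₀/Q = 2.634e+04 rad/s; BW = Δω/(2π) = 4192 Hz.

(a) f₀ = 279.5 Hz  (b) Q = 0.06668  (c) BW = 4192 Hz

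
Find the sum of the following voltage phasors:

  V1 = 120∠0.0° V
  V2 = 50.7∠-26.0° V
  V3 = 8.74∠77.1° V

Step 1 — Convert each phasor to rectangular form:
  V1 = 120·(cos(0.0°) + j·sin(0.0°)) = 120 V
  V2 = 50.7·(cos(-26.0°) + j·sin(-26.0°)) = 45.57 - j22.23 V
  V3 = 8.74·(cos(77.1°) + j·sin(77.1°)) = 1.951 + j8.519 V
Step 2 — Sum components: V_total = 167.5 - j13.71 V.
Step 3 — Convert to polar: |V_total| = 168.1 V, ∠V_total = -4.7°.

V_total = 168.1∠-4.7° V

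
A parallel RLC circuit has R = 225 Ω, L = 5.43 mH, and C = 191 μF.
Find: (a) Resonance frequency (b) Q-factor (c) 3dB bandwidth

Step 1 — Resonance: ω₀ = 1/√(LC) = 1/√(0.00543·0.000191) = 981.9 rad/s.
Step 2 — f₀ = ω₀/(2π) = 156.3 Hz.
Step 3 — Parallel Q: Q = R/(ω₀L) = 225/(981.9·0.00543) = 42.2.
Step 4 — Bandwidth: Δω = ω₀/Q = 23.27 rad/s; BW = Δω/(2π) = 3.703 Hz.

(a) f₀ = 156.3 Hz  (b) Q = 42.2  (c) BW = 3.703 Hz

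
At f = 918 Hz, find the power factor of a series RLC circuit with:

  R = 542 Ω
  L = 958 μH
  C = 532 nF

Step 1 — Angular frequency: ω = 2π·f = 2π·918 = 5768 rad/s.
Step 2 — Component impedances:
  R: Z = R = 542 Ω
  L: Z = jωL = j·5768·0.000958 = 0 + j5.526 Ω
  C: Z = 1/(jωC) = -j/(ω·C) = 0 - j325.9 Ω
Step 3 — Series combination: Z_total = R + L + C = 542 - j320.4 Ω = 629.6∠-30.6° Ω.
Step 4 — Power factor: PF = cos(φ) = Re(Z)/|Z| = 542/629.6 = 0.8609.
Step 5 — Type: Im(Z) = -320.4 ⇒ leading (phase φ = -30.6°).

PF = 0.8609 (leading, φ = -30.6°)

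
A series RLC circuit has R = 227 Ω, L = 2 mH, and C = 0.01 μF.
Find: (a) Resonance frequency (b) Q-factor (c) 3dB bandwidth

Step 1 — Resonance: ω₀ = 1/√(LC) = 1/√(0.002·1e-08) = 2.236e+05 rad/s.
Step 2 — f₀ = ω₀/(2π) = 3.559e+04 Hz.
Step 3 — Series Q: Q = ω₀L/R = 2.236e+05·0.002/227 = 1.97.
Step 4 — Bandwidth: Δω = ω₀/Q = 1.135e+05 rad/s; BW = Δω/(2π) = 1.806e+04 Hz.

(a) f₀ = 3.559e+04 Hz  (b) Q = 1.97  (c) BW = 1.806e+04 Hz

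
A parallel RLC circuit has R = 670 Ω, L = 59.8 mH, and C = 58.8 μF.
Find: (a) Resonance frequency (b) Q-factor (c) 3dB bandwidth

Step 1 — Resonance: ω₀ = 1/√(LC) = 1/√(0.0598·5.88e-05) = 533.3 rad/s.
Step 2 — f₀ = ω₀/(2π) = 84.88 Hz.
Step 3 — Parallel Q: Q = R/(ω₀L) = 670/(533.3·0.0598) = 21.01.
Step 4 — Bandwidth: Δω = ω₀/Q = 25.38 rad/s; BW = Δω/(2π) = 4.04 Hz.

(a) f₀ = 84.88 Hz  (b) Q = 21.01  (c) BW = 4.04 Hz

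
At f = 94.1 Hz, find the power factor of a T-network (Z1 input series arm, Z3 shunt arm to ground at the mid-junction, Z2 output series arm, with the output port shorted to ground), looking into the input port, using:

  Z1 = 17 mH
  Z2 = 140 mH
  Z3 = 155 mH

Step 1 — Angular frequency: ω = 2π·f = 2π·94.1 = 591.2 rad/s.
Step 2 — Component impedances:
  Z1: Z = jωL = j·591.2·0.017 = 0 + j10.05 Ω
  Z2: Z = jωL = j·591.2·0.14 = 0 + j82.77 Ω
  Z3: Z = jωL = j·591.2·0.155 = 0 + j91.64 Ω
Step 3 — With the output port shorted to ground, the output series arm Z2 runs from the junction to ground; the shunt arm Z3 also runs from the junction to ground. They appear in parallel: Z3 || Z2 = 0 + j43.49 Ω.
Step 4 — Series with input arm Z1: Z_in = Z1 + (Z3 || Z2) = 0 + j53.54 Ω = 53.54∠90.0° Ω.
Step 5 — Power factor: PF = cos(φ) = Re(Z)/|Z| = 0/53.54 = 0.
Step 6 — Type: Im(Z) = 53.54 ⇒ lagging (phase φ = 90.0°).

PF = 0 (lagging, φ = 90.0°)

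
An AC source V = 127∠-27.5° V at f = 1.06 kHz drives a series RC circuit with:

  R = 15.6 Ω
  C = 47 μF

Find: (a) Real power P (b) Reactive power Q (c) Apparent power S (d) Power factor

Step 1 — Angular frequency: ω = 2π·f = 2π·1060 = 6660 rad/s.
Step 2 — Component impedances:
  R: Z = R = 15.6 Ω
  C: Z = 1/(jωC) = -j/(ω·C) = 0 - j3.195 Ω
Step 3 — Series combination: Z_total = R + C = 15.6 - j3.195 Ω = 15.92∠-11.6° Ω.
Step 4 — Source phasor: V = 127∠-27.5° V = 112.7 - j58.64 V.
Step 5 — Current: I = V / Z = 7.669 - j2.189 A = 7.976∠-15.9° A.
Step 6 — Complex power: S = V·I* = 992.3 - j203.2 VA.
Step 7 — Real power: P = Re(S) = 992.3 W.
Step 8 — Reactive power: Q = Im(S) = -203.2 VAR.
Step 9 — Apparent power: |S| = 1013 VA.
Step 10 — Power factor: PF = P/|S| = 0.9797 (leading).

(a) P = 992.3 W  (b) Q = -203.2 VAR  (c) S = 1013 VA  (d) PF = 0.9797 (leading)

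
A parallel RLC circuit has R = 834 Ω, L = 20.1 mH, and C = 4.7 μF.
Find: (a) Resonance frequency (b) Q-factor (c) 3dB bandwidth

Step 1 — Resonance: ω₀ = 1/√(LC) = 1/√(0.0201·4.7e-06) = 3254 rad/s.
Step 2 — f₀ = ω₀/(2π) = 517.8 Hz.
Step 3 — Parallel Q: Q = R/(ω₀L) = 834/(3254·0.0201) = 12.75.
Step 4 — Bandwidth: Δω = ω₀/Q = 255.1 rad/s; BW = Δω/(2π) = 40.6 Hz.

(a) f₀ = 517.8 Hz  (b) Q = 12.75  (c) BW = 40.6 Hz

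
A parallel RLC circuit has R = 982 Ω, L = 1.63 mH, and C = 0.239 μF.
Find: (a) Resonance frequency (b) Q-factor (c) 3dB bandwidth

Step 1 — Resonance: ω₀ = 1/√(LC) = 1/√(0.00163·2.39e-07) = 5.066e+04 rad/s.
Step 2 — f₀ = ω₀/(2π) = 8064 Hz.
Step 3 — Parallel Q: Q = R/(ω₀L) = 982/(5.066e+04·0.00163) = 11.89.
Step 4 — Bandwidth: Δω = ω₀/Q = 4261 rad/s; BW = Δω/(2π) = 678.1 Hz.

(a) f₀ = 8064 Hz  (b) Q = 11.89  (c) BW = 678.1 Hz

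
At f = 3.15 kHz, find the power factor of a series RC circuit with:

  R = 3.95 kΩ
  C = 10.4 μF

Step 1 — Angular frequency: ω = 2π·f = 2π·3150 = 1.979e+04 rad/s.
Step 2 — Component impedances:
  R: Z = R = 3950 Ω
  C: Z = 1/(jωC) = -j/(ω·C) = 0 - j4.858 Ω
Step 3 — Series combination: Z_total = R + C = 3950 - j4.858 Ω = 3950∠-0.1° Ω.
Step 4 — Power factor: PF = cos(φ) = Re(Z)/|Z| = 3950/3950 = 1.
Step 5 — Type: Im(Z) = -4.858 ⇒ leading (phase φ = -0.1°).

PF = 1 (leading, φ = -0.1°)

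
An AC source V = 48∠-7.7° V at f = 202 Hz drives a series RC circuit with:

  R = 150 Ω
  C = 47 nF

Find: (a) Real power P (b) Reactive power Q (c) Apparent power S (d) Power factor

Step 1 — Angular frequency: ω = 2π·f = 2π·202 = 1269 rad/s.
Step 2 — Component impedances:
  R: Z = R = 150 Ω
  C: Z = 1/(jωC) = -j/(ω·C) = 0 - j1.676e+04 Ω
Step 3 — Series combination: Z_total = R + C = 150 - j1.676e+04 Ω = 1.676e+04∠-89.5° Ω.
Step 4 — Source phasor: V = 48∠-7.7° V = 47.57 - j6.431 V.
Step 5 — Current: I = V / Z = 0.000409 + j0.002834 A = 0.002863∠81.8° A.
Step 6 — Complex power: S = V·I* = 0.00123 - j0.1374 VA.
Step 7 — Real power: P = Re(S) = 0.00123 W.
Step 8 — Reactive power: Q = Im(S) = -0.1374 VAR.
Step 9 — Apparent power: |S| = 0.1374 VA.
Step 10 — Power factor: PF = P/|S| = 0.008948 (leading).

(a) P = 0.00123 W  (b) Q = -0.1374 VAR  (c) S = 0.1374 VA  (d) PF = 0.008948 (leading)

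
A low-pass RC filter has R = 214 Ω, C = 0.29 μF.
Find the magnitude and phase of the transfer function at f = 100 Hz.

Step 1 — Angular frequency: ω = 2π·100 = 628.3 rad/s.
Step 2 — Transfer function: H(jω) = 1/(1 + jωRC).
Step 3 — Denominator: 1 + jωRC = 1 + j·628.3·214·2.9e-07 = 1 + j0.03899.
Step 4 — H = 0.9985 - j0.03893.
Step 5 — Magnitude: |H| = 0.9992 (-0.0 dB); phase: φ = -2.2°.

|H| = 0.9992 (-0.0 dB), φ = -2.2°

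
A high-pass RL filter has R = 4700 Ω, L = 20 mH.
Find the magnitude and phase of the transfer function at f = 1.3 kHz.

Step 1 — Angular frequency: ω = 2π·1300 = 8168 rad/s.
Step 2 — Transfer function: H(jω) = jωL/(R + jωL).
Step 3 — Numerator jωL = j·163.4; denominator R + jωL = 4700 + j163.4.
Step 4 — H = 0.001207 + j0.03472.
Step 5 — Magnitude: |H| = 0.03474 (-29.2 dB); phase: φ = 88.0°.

|H| = 0.03474 (-29.2 dB), φ = 88.0°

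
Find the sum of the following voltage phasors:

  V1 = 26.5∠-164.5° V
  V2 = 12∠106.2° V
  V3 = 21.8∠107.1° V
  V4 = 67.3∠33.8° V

Step 1 — Convert each phasor to rectangular form:
  V1 = 26.5·(cos(-164.5°) + j·sin(-164.5°)) = -25.54 - j7.082 V
  V2 = 12·(cos(106.2°) + j·sin(106.2°)) = -3.348 + j11.52 V
  V3 = 21.8·(cos(107.1°) + j·sin(107.1°)) = -6.41 + j20.84 V
  V4 = 67.3·(cos(33.8°) + j·sin(33.8°)) = 55.93 + j37.44 V
Step 2 — Sum components: V_total = 20.63 + j62.72 V.
Step 3 — Convert to polar: |V_total| = 66.02 V, ∠V_total = 71.8°.

V_total = 66.02∠71.8° V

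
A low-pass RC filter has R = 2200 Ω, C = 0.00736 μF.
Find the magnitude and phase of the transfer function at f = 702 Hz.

Step 1 — Angular frequency: ω = 2π·702 = 4411 rad/s.
Step 2 — Transfer function: H(jω) = 1/(1 + jωRC).
Step 3 — Denominator: 1 + jωRC = 1 + j·4411·2200·7.36e-09 = 1 + j0.07142.
Step 4 — H = 0.9949 - j0.07106.
Step 5 — Magnitude: |H| = 0.9975 (-0.0 dB); phase: φ = -4.1°.

|H| = 0.9975 (-0.0 dB), φ = -4.1°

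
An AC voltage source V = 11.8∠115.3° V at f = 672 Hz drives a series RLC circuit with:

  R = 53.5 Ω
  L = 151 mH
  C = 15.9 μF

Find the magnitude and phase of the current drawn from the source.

Step 1 — Angular frequency: ω = 2π·f = 2π·672 = 4222 rad/s.
Step 2 — Component impedances:
  R: Z = R = 53.5 Ω
  L: Z = jωL = j·4222·0.151 = 0 + j637.6 Ω
  C: Z = 1/(jωC) = -j/(ω·C) = 0 - j14.9 Ω
Step 3 — Series combination: Z_total = R + L + C = 53.5 + j622.7 Ω = 625∠85.1° Ω.
Step 4 — Source phasor: V = 11.8∠115.3° V = -5.043 + j10.67 V.
Step 5 — Ohm's law: I = V / Z_total = (-5.043 + j10.67) / (53.5 + j622.7) = 0.01632 + j0.009501 A.
Step 6 — Convert to polar: |I| = 0.01888 A, ∠I = 30.2°.

I = 0.01888∠30.2° A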